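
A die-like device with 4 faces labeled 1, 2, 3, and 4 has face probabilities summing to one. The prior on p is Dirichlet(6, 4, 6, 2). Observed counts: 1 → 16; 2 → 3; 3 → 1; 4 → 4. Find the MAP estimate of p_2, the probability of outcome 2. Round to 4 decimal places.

The posterior is Dirichlet(αᵢ + nᵢ) = Dirichlet(22, 7, 7, 6).
For a Dirichlet(a₁,…,a_K) with all aᵢ > 1, the mode has j-th component (aⱼ − 1)/(Σaᵢ − K).
Here Σaᵢ = 42 and K = 4, so p_2 = (7 − 1)/(42 − 4) = 6/38 ≈ 0.1579.

MAP estimate: 0.1579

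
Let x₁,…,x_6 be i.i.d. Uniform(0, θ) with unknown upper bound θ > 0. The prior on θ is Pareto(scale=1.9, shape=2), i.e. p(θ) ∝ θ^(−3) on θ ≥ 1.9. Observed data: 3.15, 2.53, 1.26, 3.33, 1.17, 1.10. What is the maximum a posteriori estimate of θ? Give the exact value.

The Uniform(0, θ) likelihood is θ^(−n) for θ ≥ max(xᵢ), zero otherwise. Here max(xᵢ) = 3.33.
Posterior ∝ θ^(−3) · θ^(−6) = θ^(−9) on θ ≥ max(1.9, 3.33) = 3.33.
This density is strictly decreasing in θ, so the posterior mode lies at the lower boundary of the support.

θ̂_MAP = 3.33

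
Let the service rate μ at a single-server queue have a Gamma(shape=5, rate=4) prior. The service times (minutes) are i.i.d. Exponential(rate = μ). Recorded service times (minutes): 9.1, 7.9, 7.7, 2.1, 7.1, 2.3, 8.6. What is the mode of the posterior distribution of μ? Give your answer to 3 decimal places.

μ̂_MAP = 0.225

The Exponential(rate=μ) likelihood is ∝ μ^n e^(−μΣtᵢ). Here n = 7 and Σtᵢ = 9.1 + 7.9 + 7.7 + 2.1 + 7.1 + 2.3 + 8.6 = 44.8.
Posterior ∝ μ^4e^(−4μ) · μ^7e^(−44.8μ) = μ^11e^(−48.8μ), i.e. Gamma(12, 48.8).
Mode = (a−1)/b = 11/48.8 ≈ 0.225.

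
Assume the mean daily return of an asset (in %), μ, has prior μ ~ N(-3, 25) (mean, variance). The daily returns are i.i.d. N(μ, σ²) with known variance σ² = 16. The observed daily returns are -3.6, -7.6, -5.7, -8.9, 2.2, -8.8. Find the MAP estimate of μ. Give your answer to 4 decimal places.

μ̂_MAP = -5.1687

n = 6; x̄ = ((-3.6) + (-7.6) + (-5.7) + (-8.9) + 2.2 + (-8.8))/6 = -32.4/6 = -5.4.
For a Normal prior and Normal likelihood with known variance, the posterior is Normal; its mode equals its mean, the precision-weighted average.
Prior precision 1/σ₀² = 1/25 = 0.04; data precision n/σ² = 6/16 = 0.375.
μ̂ = (0.04·(-3) + 0.375·(-5.4)) / (0.04 + 0.375) = (-2.145)/0.415 = -429/83 ≈ -5.1687.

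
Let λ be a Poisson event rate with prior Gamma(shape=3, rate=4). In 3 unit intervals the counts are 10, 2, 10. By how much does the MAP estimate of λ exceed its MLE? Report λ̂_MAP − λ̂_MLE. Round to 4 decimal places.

Σxᵢ = 22. Posterior is Gamma(25, 7); MAP = (25−1)/7 = 24/7 ≈ 3.42857.
MLE = x̄ = 22/3 ≈ 7.33333.
Difference = 24/7 − 22/3 = -82/21 ≈ -3.9048.

MAP − MLE = -3.9048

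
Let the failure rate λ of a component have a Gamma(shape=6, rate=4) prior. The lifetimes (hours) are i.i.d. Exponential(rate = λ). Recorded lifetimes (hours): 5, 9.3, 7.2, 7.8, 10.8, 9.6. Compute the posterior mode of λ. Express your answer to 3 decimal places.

The Exponential(rate=λ) likelihood is ∝ λ^n e^(−λΣtᵢ). Here n = 6 and Σtᵢ = 5 + 9.3 + 7.2 + 7.8 + 10.8 + 9.6 = 49.7.
Posterior ∝ λ^5e^(−4λ) · λ^6e^(−49.7λ) = λ^11e^(−53.7λ), i.e. Gamma(12, 53.7).
Mode = (a−1)/b = 11/53.7 ≈ 0.205.

λ̂_MAP = 0.205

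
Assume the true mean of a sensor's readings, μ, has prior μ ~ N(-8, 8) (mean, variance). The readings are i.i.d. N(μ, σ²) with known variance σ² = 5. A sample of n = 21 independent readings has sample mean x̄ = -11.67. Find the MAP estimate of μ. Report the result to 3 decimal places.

μ̂_MAP = -11.564

n = 21, x̄ = -11.67.
For a Normal prior and Normal likelihood with known variance, the posterior is Normal; its mode equals its mean, the precision-weighted average.
Prior precision 1/σ₀² = 1/8 = 0.125; data precision n/σ² = 21/5 = 4.2.
μ̂ = (0.125·(-8) + 4.2·(-11.67)) / (0.125 + 4.2) = (-50.014)/4.325 = -50014/4325 ≈ -11.564.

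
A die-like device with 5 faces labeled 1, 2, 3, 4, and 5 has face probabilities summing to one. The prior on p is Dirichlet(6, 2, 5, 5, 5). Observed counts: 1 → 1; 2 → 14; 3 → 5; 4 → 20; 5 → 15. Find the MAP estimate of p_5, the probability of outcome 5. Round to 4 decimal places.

MAP estimate: 0.2603

The posterior is Dirichlet(αᵢ + nᵢ) = Dirichlet(7, 16, 10, 25, 20).
For a Dirichlet(a₁,…,a_K) with all aᵢ > 1, the mode has j-th component (aⱼ − 1)/(Σaᵢ − K).
Here Σaᵢ = 78 and K = 5, so p_5 = (20 − 1)/(78 − 5) = 19/73 ≈ 0.2603.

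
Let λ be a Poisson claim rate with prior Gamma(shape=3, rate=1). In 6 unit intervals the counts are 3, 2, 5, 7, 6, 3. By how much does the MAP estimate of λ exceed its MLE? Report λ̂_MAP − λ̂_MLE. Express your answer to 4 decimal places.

MAP − MLE = -0.3333

Σxᵢ = 26. Posterior is Gamma(29, 7); MAP = (29−1)/7 = 28/7 ≈ 4.00000.
MLE = x̄ = 26/6 ≈ 4.33333.
Difference = 28/7 − 26/6 = -1/3 ≈ -0.3333.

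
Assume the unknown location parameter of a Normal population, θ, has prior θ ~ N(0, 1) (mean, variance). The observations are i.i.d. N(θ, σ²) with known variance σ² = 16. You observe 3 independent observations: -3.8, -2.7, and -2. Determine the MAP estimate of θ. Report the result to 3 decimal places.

θ̂_MAP = -0.447

n = 3; x̄ = ((-3.8) + (-2.7) + (-2))/3 = -8.5/3 = -17/6 ≈ -2.8333.
For a Normal prior and Normal likelihood with known variance, the posterior is Normal; its mode equals its mean, the precision-weighted average.
Prior precision 1/σ₀² = 1/1 = 1; data precision n/σ² = 3/16 = 0.1875.
θ̂ = (1·0 + 0.1875·(-17/6)) / (1 + 0.1875) = (-0.53125)/1.1875 = -17/38 ≈ -0.447.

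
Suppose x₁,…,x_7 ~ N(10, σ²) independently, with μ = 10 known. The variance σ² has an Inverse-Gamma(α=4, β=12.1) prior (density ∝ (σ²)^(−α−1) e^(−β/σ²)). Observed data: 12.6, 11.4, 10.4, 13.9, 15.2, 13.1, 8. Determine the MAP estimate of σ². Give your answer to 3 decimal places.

Sum of squared deviations about the known mean: SS = (12.6−10)² + (11.4−10)² + (10.4−10)² + (13.9−10)² + (15.2−10)² + (13.1−10)² + (8−10)² = 64.74.
The Normal likelihood contributes (σ²)^(−n/2) exp(−SS/(2σ²)), so the posterior is Inverse-Gamma(α + n/2, β + SS/2) = Inverse-Gamma(7.5, 44.47).
The mode of Inverse-Gamma(a, b) is b/(a+1) = 44.47/8.5 ≈ 5.232.

σ̂²_MAP = 5.232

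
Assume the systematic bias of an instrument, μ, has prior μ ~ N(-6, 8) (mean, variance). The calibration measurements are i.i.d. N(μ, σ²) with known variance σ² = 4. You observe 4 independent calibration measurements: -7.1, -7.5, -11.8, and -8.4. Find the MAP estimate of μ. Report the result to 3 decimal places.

n = 4; x̄ = ((-7.1) + (-7.5) + (-11.8) + (-8.4))/4 = -34.8/4 = -8.7.
For a Normal prior and Normal likelihood with known variance, the posterior is Normal; its mode equals its mean, the precision-weighted average.
Prior precision 1/σ₀² = 1/8 = 0.125; data precision n/σ² = 4/4 = 1.
μ̂ = (0.125·(-6) + 1·(-8.7)) / (0.125 + 1) = (-9.45)/1.125 = -8.400.

μ̂_MAP = -8.400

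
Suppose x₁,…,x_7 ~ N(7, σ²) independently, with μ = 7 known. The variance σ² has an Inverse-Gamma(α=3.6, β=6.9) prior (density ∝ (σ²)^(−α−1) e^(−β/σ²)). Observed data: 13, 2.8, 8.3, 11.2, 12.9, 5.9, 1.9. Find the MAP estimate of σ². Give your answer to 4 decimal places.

Sum of squared deviations about the known mean: SS = (13−7)² + (2.8−7)² + (8.3−7)² + (11.2−7)² + (12.9−7)² + (5.9−7)² + (1.9−7)² = 135.
The Normal likelihood contributes (σ²)^(−n/2) exp(−SS/(2σ²)), so the posterior is Inverse-Gamma(α + n/2, β + SS/2) = Inverse-Gamma(7.1, 74.4).
The mode of Inverse-Gamma(a, b) is b/(a+1) = 74.4/8.1 ≈ 9.1852.

σ̂²_MAP = 9.1852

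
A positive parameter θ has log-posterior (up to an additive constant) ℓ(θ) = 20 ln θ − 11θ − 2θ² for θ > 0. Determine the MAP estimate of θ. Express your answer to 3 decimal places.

θ̂_MAP = 1.250

ℓ'(θ) = 20/θ − 11 − 4θ. Setting this to zero and multiplying by θ: 4θ² + 11θ − 20 = 0.
θ = (−11 + √(11² + 4·4·20)) / (2·4) = (−11 + √441) / 8 = (−11 + 21)/8 = 5/4.
ℓ''(θ) = −20/θ² − 4 < 0, confirming a maximum.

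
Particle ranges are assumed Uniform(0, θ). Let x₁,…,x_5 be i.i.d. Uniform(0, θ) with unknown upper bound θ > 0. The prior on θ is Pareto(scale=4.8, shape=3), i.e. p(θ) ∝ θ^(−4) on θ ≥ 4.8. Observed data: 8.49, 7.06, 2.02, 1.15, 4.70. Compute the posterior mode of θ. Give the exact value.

The Uniform(0, θ) likelihood is θ^(−n) for θ ≥ max(xᵢ), zero otherwise. Here max(xᵢ) = 8.49.
Posterior ∝ θ^(−4) · θ^(−5) = θ^(−9) on θ ≥ max(4.8, 8.49) = 8.49.
This density is strictly decreasing in θ, so the posterior mode lies at the lower boundary of the support.

θ̂_MAP = 8.49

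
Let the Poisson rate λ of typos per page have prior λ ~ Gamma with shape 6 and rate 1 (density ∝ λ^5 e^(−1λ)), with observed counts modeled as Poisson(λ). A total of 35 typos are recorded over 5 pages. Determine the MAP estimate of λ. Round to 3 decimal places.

λ̂_MAP = 6.667

Σxᵢ = 35, n = 5.
Posterior ∝ λ^5e^(−1λ) · λ^35e^(−5λ) = λ^40e^(−6λ), i.e. Gamma(shape=41, rate=6).
The mode of a Gamma(a, b) with a ≥ 1 (shape–rate) is (a−1)/b = 40/6 ≈ 6.667.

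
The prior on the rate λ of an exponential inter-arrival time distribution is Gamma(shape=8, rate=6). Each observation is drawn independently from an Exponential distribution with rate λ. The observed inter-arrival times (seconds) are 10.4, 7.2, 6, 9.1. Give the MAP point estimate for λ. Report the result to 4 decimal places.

The Exponential(rate=λ) likelihood is ∝ λ^n e^(−λΣtᵢ). Here n = 4 and Σtᵢ = 10.4 + 7.2 + 6 + 9.1 = 32.7.
Posterior ∝ λ^7e^(−6λ) · λ^4e^(−32.7λ) = λ^11e^(−38.7λ), i.e. Gamma(12, 38.7).
Mode = (a−1)/b = 11/38.7 ≈ 0.2842.

λ̂_MAP = 0.2842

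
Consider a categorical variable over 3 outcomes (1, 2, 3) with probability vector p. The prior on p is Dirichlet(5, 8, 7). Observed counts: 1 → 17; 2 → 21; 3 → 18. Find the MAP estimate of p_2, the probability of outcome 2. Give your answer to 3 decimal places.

MAP estimate: 0.384

The posterior is Dirichlet(αᵢ + nᵢ) = Dirichlet(22, 29, 25).
For a Dirichlet(a₁,…,a_K) with all aᵢ > 1, the mode has j-th component (aⱼ − 1)/(Σaᵢ − K).
Here Σaᵢ = 76 and K = 3, so p_2 = (29 − 1)/(76 − 3) = 28/73 ≈ 0.384.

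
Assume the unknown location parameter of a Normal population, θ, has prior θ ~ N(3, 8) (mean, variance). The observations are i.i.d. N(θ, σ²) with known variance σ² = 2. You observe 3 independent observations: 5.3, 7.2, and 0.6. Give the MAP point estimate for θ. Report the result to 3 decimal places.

θ̂_MAP = 4.262

n = 3; x̄ = (5.3 + 7.2 + 0.6)/3 = 13.1/3 = 131/30 ≈ 4.3667.
For a Normal prior and Normal likelihood with known variance, the posterior is Normal; its mode equals its mean, the precision-weighted average.
Prior precision 1/σ₀² = 1/8 = 0.125; data precision n/σ² = 3/2 = 1.5.
θ̂ = (0.125·3 + 1.5·(131/30)) / (0.125 + 1.5) = 6.925/1.625 = 277/65 ≈ 4.262.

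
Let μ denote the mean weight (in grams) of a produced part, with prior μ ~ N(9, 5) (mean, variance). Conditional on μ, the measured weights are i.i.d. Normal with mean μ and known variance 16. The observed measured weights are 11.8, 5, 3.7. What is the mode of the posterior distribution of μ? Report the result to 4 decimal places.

μ̂_MAP = 7.9516

n = 3; x̄ = (11.8 + 5 + 3.7)/3 = 20.5/3 = 41/6 ≈ 6.8333.
For a Normal prior and Normal likelihood with known variance, the posterior is Normal; its mode equals its mean, the precision-weighted average.
Prior precision 1/σ₀² = 1/5 = 0.2; data precision n/σ² = 3/16 = 0.1875.
μ̂ = (0.2·9 + 0.1875·(41/6)) / (0.2 + 0.1875) = 3.08125/0.3875 = 493/62 ≈ 7.9516.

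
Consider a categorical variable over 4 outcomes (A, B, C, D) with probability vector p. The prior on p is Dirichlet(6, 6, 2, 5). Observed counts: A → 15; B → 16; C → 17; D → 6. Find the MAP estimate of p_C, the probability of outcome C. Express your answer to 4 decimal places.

The posterior is Dirichlet(αᵢ + nᵢ) = Dirichlet(21, 22, 19, 11).
For a Dirichlet(a₁,…,a_K) with all aᵢ > 1, the mode has j-th component (aⱼ − 1)/(Σaᵢ − K).
Here Σaᵢ = 73 and K = 4, so p_C = (19 − 1)/(73 − 4) = 18/69 ≈ 0.2609.

MAP estimate of p_C = 0.2609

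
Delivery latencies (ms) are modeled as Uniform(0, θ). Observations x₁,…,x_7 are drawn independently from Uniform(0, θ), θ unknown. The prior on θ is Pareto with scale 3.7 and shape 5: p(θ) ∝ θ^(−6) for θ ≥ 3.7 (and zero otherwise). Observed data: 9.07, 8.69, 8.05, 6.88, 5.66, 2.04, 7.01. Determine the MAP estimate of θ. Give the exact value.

The Uniform(0, θ) likelihood is θ^(−n) for θ ≥ max(xᵢ), zero otherwise. Here max(xᵢ) = 9.07.
Posterior ∝ θ^(−6) · θ^(−7) = θ^(−13) on θ ≥ max(3.7, 9.07) = 9.07.
This density is strictly decreasing in θ, so the posterior mode lies at the lower boundary of the support.

θ̂_MAP = 9.07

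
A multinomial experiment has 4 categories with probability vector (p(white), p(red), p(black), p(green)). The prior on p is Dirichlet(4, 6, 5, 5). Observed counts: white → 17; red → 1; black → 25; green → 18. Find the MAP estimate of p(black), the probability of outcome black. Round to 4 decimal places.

The posterior is Dirichlet(αᵢ + nᵢ) = Dirichlet(21, 7, 30, 23).
For a Dirichlet(a₁,…,a_K) with all aᵢ > 1, the mode has j-th component (aⱼ − 1)/(Σaᵢ − K).
Here Σaᵢ = 81 and K = 4, so p(black) = (30 − 1)/(81 − 4) = 29/77 ≈ 0.3766.

MAP estimate of p(black) = 0.3766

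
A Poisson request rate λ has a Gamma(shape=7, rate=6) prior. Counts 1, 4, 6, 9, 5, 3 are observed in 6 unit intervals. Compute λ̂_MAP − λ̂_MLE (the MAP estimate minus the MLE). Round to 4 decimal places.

Σxᵢ = 28. Posterior is Gamma(35, 12); MAP = (35−1)/12 = 34/12 ≈ 2.83333.
MLE = x̄ = 28/6 ≈ 4.66667.
Difference = 34/12 − 28/6 = -11/6 ≈ -1.8333.

MAP − MLE = -1.8333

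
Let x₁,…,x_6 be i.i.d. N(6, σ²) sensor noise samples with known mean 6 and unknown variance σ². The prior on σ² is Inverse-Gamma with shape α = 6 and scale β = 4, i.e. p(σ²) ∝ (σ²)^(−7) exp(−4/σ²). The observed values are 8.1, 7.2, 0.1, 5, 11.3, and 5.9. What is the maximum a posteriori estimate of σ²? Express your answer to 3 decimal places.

σ̂²_MAP = 3.888

Sum of squared deviations about the known mean: SS = (8.1−6)² + (7.2−6)² + (0.1−6)² + (5−6)² + (11.3−6)² + (5.9−6)² = 69.76.
The Normal likelihood contributes (σ²)^(−n/2) exp(−SS/(2σ²)), so the posterior is Inverse-Gamma(α + n/2, β + SS/2) = Inverse-Gamma(9, 38.88).
The mode of Inverse-Gamma(a, b) is b/(a+1) = 38.88/10 ≈ 3.888.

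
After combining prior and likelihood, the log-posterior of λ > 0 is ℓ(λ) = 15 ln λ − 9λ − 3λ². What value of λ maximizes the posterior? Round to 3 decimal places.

λ̂_MAP = 1.000

ℓ'(λ) = 15/λ − 9 − 6λ. Setting this to zero and multiplying by λ: 6λ² + 9λ − 15 = 0.
λ = (−9 + √(9² + 4·6·15)) / (2·6) = (−9 + √441) / 12 = (−9 + 21)/12 = 1.
ℓ''(λ) = −15/λ² − 6 < 0, confirming a maximum.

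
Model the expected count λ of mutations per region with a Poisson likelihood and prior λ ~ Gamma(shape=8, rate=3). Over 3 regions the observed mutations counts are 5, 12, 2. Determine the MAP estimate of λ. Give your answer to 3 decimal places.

Σxᵢ = 5+12+2 = 19, with n = 3.
Posterior ∝ λ^7e^(−3λ) · λ^19e^(−3λ) = λ^26e^(−6λ), i.e. Gamma(shape=27, rate=6).
The mode of a Gamma(a, b) with a ≥ 1 (shape–rate) is (a−1)/b = 26/6 ≈ 4.333.

λ̂_MAP = 4.333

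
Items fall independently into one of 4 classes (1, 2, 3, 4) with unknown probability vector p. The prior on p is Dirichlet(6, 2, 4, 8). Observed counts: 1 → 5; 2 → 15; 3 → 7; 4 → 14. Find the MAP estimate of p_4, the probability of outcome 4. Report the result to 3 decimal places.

The posterior is Dirichlet(αᵢ + nᵢ) = Dirichlet(11, 17, 11, 22).
For a Dirichlet(a₁,…,a_K) with all aᵢ > 1, the mode has j-th component (aⱼ − 1)/(Σaᵢ − K).
Here Σaᵢ = 61 and K = 4, so p_4 = (22 − 1)/(61 − 4) = 21/57 ≈ 0.368.

MAP estimate: 0.368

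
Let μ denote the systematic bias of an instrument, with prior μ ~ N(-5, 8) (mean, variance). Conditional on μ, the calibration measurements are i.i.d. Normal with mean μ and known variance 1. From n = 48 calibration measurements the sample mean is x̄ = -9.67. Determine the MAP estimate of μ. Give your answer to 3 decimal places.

μ̂_MAP = -9.658

n = 48, x̄ = -9.67.
For a Normal prior and Normal likelihood with known variance, the posterior is Normal; its mode equals its mean, the precision-weighted average.
Prior precision 1/σ₀² = 1/8 = 0.125; data precision n/σ² = 48/1 = 48.
μ̂ = (0.125·(-5) + 48·(-9.67)) / (0.125 + 48) = (-464.785)/48.125 = -92957/9625 ≈ -9.658.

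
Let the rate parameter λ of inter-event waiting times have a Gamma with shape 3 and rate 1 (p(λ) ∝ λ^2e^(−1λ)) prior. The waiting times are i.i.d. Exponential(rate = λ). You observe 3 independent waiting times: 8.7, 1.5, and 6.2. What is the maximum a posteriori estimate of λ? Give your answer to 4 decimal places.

The Exponential(rate=λ) likelihood is ∝ λ^n e^(−λΣtᵢ). Here n = 3 and Σtᵢ = 8.7 + 1.5 + 6.2 = 16.4.
Posterior ∝ λ^2e^(−1λ) · λ^3e^(−16.4λ) = λ^5e^(−17.4λ), i.e. Gamma(6, 17.4).
Mode = (a−1)/b = 5/17.4 ≈ 0.2874.

λ̂_MAP = 0.2874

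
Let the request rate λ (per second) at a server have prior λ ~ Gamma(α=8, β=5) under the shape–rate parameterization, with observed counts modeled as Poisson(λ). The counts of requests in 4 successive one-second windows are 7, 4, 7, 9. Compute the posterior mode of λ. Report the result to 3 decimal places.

λ̂_MAP = 3.778

Σxᵢ = 7+4+7+9 = 27, with n = 4.
Posterior ∝ λ^7e^(−5λ) · λ^27e^(−4λ) = λ^34e^(−9λ), i.e. Gamma(shape=35, rate=9).
The mode of a Gamma(a, b) with a ≥ 1 (shape–rate) is (a−1)/b = 34/9 ≈ 3.778.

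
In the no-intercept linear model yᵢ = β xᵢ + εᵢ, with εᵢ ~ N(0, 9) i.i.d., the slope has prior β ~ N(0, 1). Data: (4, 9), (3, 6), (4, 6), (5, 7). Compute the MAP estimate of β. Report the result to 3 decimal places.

β̂_MAP = 1.507

log p(β | y) = −Σ(yᵢ − βxᵢ)²/(2·9) − β²/(2·1) + const.
Setting the derivative to zero: Σxᵢ(yᵢ − βxᵢ)/9 − β/1 = 0, so β = Σxᵢyᵢ / (Σxᵢ² + σ²/τ²).
Σxᵢyᵢ = 4·9 + 3·6 + 4·6 + 5·7 = 113; Σxᵢ² = 66; σ²/τ² = 9.
β̂_MAP = 113 / (66 + 9) = 113/75 ≈ 1.507.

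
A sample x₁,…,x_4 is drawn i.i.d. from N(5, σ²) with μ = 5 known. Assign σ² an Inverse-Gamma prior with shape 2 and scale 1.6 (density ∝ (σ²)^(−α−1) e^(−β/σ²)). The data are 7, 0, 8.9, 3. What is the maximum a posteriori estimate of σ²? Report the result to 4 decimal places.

σ̂²_MAP = 5.1410

Sum of squared deviations about the known mean: SS = (7−5)² + (0−5)² + (8.9−5)² + (3−5)² = 48.21.
The Normal likelihood contributes (σ²)^(−n/2) exp(−SS/(2σ²)), so the posterior is Inverse-Gamma(α + n/2, β + SS/2) = Inverse-Gamma(4, 25.705).
The mode of Inverse-Gamma(a, b) is b/(a+1) = 25.705/5 ≈ 5.1410.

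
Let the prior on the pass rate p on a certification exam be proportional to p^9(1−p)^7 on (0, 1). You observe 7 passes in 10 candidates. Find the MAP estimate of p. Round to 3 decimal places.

The prior density ∝ p^9(1−p)^7 is the kernel of Beta(10, 8).
Data: 7 successes in 10 trials. The binomial likelihood contributes p^7(1−p)^3, so the posterior is Beta(10+7, 8+3) = Beta(17, 11).
For Beta(a, b) with a, b > 1 the mode is (a−1)/(a+b−2) = 16/26 ≈ 0.615.

p̂_MAP = 0.615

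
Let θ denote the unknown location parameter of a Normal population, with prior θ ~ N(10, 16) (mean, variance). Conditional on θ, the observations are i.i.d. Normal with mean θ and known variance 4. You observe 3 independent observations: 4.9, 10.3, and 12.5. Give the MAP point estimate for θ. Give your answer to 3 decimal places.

n = 3; x̄ = (4.9 + 10.3 + 12.5)/3 = 27.7/3 = 277/30 ≈ 9.2333.
For a Normal prior and Normal likelihood with known variance, the posterior is Normal; its mode equals its mean, the precision-weighted average.
Prior precision 1/σ₀² = 1/16 = 0.0625; data precision n/σ² = 3/4 = 0.75.
θ̂ = (0.0625·10 + 0.75·(277/30)) / (0.0625 + 0.75) = 7.55/0.8125 = 604/65 ≈ 9.292.

θ̂_MAP = 9.292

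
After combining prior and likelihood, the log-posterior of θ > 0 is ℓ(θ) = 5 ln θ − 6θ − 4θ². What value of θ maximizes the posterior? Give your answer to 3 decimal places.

ℓ'(θ) = 5/θ − 6 − 8θ. Setting this to zero and multiplying by θ: 8θ² + 6θ − 5 = 0.
θ = (−6 + √(6² + 4·8·5)) / (2·8) = (−6 + √196) / 16 = (−6 + 14)/16 = 1/2.
ℓ''(θ) = −5/θ² − 8 < 0, confirming a maximum.

θ̂_MAP = 0.500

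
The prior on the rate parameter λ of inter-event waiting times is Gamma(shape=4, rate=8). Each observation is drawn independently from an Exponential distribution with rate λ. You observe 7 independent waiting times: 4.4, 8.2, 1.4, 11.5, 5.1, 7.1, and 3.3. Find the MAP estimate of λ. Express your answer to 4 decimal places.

The Exponential(rate=λ) likelihood is ∝ λ^n e^(−λΣtᵢ). Here n = 7 and Σtᵢ = 4.4 + 8.2 + 1.4 + 11.5 + 5.1 + 7.1 + 3.3 = 41.
Posterior ∝ λ^3e^(−8λ) · λ^7e^(−41λ) = λ^10e^(−49λ), i.e. Gamma(11, 49).
Mode = (a−1)/b = 10/49 ≈ 0.2041.

λ̂_MAP = 0.2041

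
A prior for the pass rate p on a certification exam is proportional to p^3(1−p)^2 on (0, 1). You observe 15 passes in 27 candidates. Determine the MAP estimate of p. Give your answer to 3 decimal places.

p̂_MAP = 0.563

The prior density ∝ p^3(1−p)^2 is the kernel of Beta(4, 3).
Data: 15 successes in 27 trials. The binomial likelihood contributes p^15(1−p)^12, so the posterior is Beta(4+15, 3+12) = Beta(19, 15).
For Beta(a, b) with a, b > 1 the mode is (a−1)/(a+b−2) = 18/32 ≈ 0.563.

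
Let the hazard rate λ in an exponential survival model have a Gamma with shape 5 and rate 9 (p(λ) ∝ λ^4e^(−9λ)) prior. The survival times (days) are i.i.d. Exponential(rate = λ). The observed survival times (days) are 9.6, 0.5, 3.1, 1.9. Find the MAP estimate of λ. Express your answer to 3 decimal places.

The Exponential(rate=λ) likelihood is ∝ λ^n e^(−λΣtᵢ). Here n = 4 and Σtᵢ = 9.6 + 0.5 + 3.1 + 1.9 = 15.1.
Posterior ∝ λ^4e^(−9λ) · λ^4e^(−15.1λ) = λ^8e^(−24.1λ), i.e. Gamma(9, 24.1).
Mode = (a−1)/b = 8/24.1 ≈ 0.332.

λ̂_MAP = 0.332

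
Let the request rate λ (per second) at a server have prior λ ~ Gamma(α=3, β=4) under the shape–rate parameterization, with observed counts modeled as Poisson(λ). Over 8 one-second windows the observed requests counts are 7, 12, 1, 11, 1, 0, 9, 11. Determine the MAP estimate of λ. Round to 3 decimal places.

Σxᵢ = 7+12+1+11+1+0+9+11 = 52, with n = 8.
Posterior ∝ λ^2e^(−4λ) · λ^52e^(−8λ) = λ^54e^(−12λ), i.e. Gamma(shape=55, rate=12).
The mode of a Gamma(a, b) with a ≥ 1 (shape–rate) is (a−1)/b = 54/12 ≈ 4.500.

λ̂_MAP = 4.500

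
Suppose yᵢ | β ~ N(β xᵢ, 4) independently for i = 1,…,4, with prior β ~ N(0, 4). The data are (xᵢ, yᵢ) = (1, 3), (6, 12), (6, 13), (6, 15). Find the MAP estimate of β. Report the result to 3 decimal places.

log p(β | y) = −Σ(yᵢ − βxᵢ)²/(2·4) − β²/(2·4) + const.
Setting the derivative to zero: Σxᵢ(yᵢ − βxᵢ)/4 − β/4 = 0, so β = Σxᵢyᵢ / (Σxᵢ² + σ²/τ²).
Σxᵢyᵢ = 1·3 + 6·12 + 6·13 + 6·15 = 243; Σxᵢ² = 109; σ²/τ² = 1.
β̂_MAP = 243 / (109 + 1) = 243/110 ≈ 2.209.

β̂_MAP = 2.209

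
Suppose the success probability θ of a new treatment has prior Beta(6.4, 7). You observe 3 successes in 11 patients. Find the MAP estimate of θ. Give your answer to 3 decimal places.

θ̂_MAP = 0.375

Prior: Beta(6.4, 7).
Data: 3 successes in 11 trials. The binomial likelihood contributes θ^3(1−θ)^8, so the posterior is Beta(6.4+3, 7+8) = Beta(9.4, 15).
For Beta(a, b) with a, b > 1 the mode is (a−1)/(a+b−2) = 8.4/22.4 ≈ 0.375.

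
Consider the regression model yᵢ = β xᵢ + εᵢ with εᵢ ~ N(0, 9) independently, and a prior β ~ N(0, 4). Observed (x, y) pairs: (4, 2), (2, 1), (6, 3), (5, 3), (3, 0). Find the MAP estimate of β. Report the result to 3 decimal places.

log p(β | y) = −Σ(yᵢ − βxᵢ)²/(2·9) − β²/(2·4) + const.
Setting the derivative to zero: Σxᵢ(yᵢ − βxᵢ)/9 − β/4 = 0, so β = Σxᵢyᵢ / (Σxᵢ² + σ²/τ²).
Σxᵢyᵢ = 4·2 + 2·1 + 6·3 + 5·3 + 3·0 = 43; Σxᵢ² = 90; σ²/τ² = 2.25.
β̂_MAP = 43 / (90 + 2.25) = 43/92.25 ≈ 0.466.

β̂_MAP = 0.466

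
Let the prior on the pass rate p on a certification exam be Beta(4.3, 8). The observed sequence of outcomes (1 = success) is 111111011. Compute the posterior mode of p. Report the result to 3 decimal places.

Prior: Beta(4.3, 8).
Data: 8 successes in 9 trials (from the sequence). The binomial likelihood contributes p^8(1−p)^1, so the posterior is Beta(4.3+8, 8+1) = Beta(12.3, 9).
For Beta(a, b) with a, b > 1 the mode is (a−1)/(a+b−2) = 11.3/19.3 ≈ 0.585.

p̂_MAP = 0.585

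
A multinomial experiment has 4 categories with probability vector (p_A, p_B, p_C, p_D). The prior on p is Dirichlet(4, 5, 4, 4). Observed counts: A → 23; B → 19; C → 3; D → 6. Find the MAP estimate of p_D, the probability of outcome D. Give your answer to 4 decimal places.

MAP estimate of p_D = 0.1406

The posterior is Dirichlet(αᵢ + nᵢ) = Dirichlet(27, 24, 7, 10).
For a Dirichlet(a₁,…,a_K) with all aᵢ > 1, the mode has j-th component (aⱼ − 1)/(Σaᵢ − K).
Here Σaᵢ = 68 and K = 4, so p_D = (10 − 1)/(68 − 4) = 9/64 ≈ 0.1406.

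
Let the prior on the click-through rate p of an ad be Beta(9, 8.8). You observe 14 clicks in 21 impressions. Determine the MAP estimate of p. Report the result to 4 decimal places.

Prior: Beta(9, 8.8).
Data: 14 successes in 21 trials. The binomial likelihood contributes p^14(1−p)^7, so the posterior is Beta(9+14, 8.8+7) = Beta(23, 15.8).
For Beta(a, b) with a, b > 1 the mode is (a−1)/(a+b−2) = 22/36.8 ≈ 0.5978.

p̂_MAP = 0.5978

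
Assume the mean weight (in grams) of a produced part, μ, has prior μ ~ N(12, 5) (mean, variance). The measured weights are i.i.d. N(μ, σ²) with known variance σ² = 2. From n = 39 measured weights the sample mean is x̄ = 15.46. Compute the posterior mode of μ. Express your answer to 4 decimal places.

n = 39, x̄ = 15.46.
For a Normal prior and Normal likelihood with known variance, the posterior is Normal; its mode equals its mean, the precision-weighted average.
Prior precision 1/σ₀² = 1/5 = 0.2; data precision n/σ² = 39/2 = 19.5.
μ̂ = (0.2·12 + 19.5·15.46) / (0.2 + 19.5) = 303.87/19.7 = 30387/1970 ≈ 15.4249.

μ̂_MAP = 15.4249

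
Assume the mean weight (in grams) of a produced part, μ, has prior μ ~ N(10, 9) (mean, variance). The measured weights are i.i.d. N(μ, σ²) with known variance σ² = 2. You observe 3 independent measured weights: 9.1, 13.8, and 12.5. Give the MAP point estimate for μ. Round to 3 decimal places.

n = 3; x̄ = (9.1 + 13.8 + 12.5)/3 = 35.4/3 = 11.8.
For a Normal prior and Normal likelihood with known variance, the posterior is Normal; its mode equals its mean, the precision-weighted average.
Prior precision 1/σ₀² = 1/9; data precision n/σ² = 3/2 = 1.5.
μ̂ = ((1/9)·10 + 1.5·11.8) / (1/9 + 1.5) = (1693/90)/(29/18) = 1693/145 ≈ 11.676.

μ̂_MAP = 11.676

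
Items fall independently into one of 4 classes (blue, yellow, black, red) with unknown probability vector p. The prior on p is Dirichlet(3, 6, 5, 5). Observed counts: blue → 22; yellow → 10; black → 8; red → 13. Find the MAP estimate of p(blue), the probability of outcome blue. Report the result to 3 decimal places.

MAP estimate of p(blue) = 0.353

The posterior is Dirichlet(αᵢ + nᵢ) = Dirichlet(25, 16, 13, 18).
For a Dirichlet(a₁,…,a_K) with all aᵢ > 1, the mode has j-th component (aⱼ − 1)/(Σaᵢ − K).
Here Σaᵢ = 72 and K = 4, so p(blue) = (25 − 1)/(72 − 4) = 24/68 ≈ 0.353.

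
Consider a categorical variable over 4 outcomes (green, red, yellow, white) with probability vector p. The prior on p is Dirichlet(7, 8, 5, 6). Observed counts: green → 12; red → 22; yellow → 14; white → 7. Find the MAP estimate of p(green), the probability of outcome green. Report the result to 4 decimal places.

The posterior is Dirichlet(αᵢ + nᵢ) = Dirichlet(19, 30, 19, 13).
For a Dirichlet(a₁,…,a_K) with all aᵢ > 1, the mode has j-th component (aⱼ − 1)/(Σaᵢ − K).
Here Σaᵢ = 81 and K = 4, so p(green) = (19 − 1)/(81 − 4) = 18/77 ≈ 0.2338.

MAP estimate of p(green) = 0.2338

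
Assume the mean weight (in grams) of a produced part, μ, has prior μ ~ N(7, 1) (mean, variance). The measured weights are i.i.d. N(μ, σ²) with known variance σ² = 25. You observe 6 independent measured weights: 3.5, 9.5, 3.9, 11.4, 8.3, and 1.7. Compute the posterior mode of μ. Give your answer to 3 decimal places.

n = 6; x̄ = (3.5 + 9.5 + 3.9 + 11.4 + 8.3 + 1.7)/6 = 38.3/6 = 383/60 ≈ 6.3833.
For a Normal prior and Normal likelihood with known variance, the posterior is Normal; its mode equals its mean, the precision-weighted average.
Prior precision 1/σ₀² = 1/1 = 1; data precision n/σ² = 6/25 = 0.24.
μ̂ = (1·7 + 0.24·(383/60)) / (1 + 0.24) = 8.532/1.24 = 2133/310 ≈ 6.881.

μ̂_MAP = 6.881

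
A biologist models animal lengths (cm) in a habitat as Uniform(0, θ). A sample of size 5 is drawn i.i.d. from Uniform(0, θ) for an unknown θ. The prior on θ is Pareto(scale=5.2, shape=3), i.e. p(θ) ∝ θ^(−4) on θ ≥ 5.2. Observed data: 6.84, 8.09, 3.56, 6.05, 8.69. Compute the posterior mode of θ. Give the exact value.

θ̂_MAP = 8.69

The Uniform(0, θ) likelihood is θ^(−n) for θ ≥ max(xᵢ), zero otherwise. Here max(xᵢ) = 8.69.
Posterior ∝ θ^(−4) · θ^(−5) = θ^(−9) on θ ≥ max(5.2, 8.69) = 8.69.
This density is strictly decreasing in θ, so the posterior mode lies at the lower boundary of the support.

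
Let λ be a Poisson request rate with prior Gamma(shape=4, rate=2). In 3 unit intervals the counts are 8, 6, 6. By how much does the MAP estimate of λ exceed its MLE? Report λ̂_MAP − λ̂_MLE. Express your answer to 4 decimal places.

MAP − MLE = -2.0667

Σxᵢ = 20. Posterior is Gamma(24, 5); MAP = (24−1)/5 = 23/5 ≈ 4.60000.
MLE = x̄ = 20/3 ≈ 6.66667.
Difference = 23/5 − 20/3 = -31/15 ≈ -2.0667.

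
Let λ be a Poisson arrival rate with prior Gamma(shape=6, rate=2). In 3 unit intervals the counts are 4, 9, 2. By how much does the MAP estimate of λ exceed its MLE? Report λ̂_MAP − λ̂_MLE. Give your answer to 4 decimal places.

Σxᵢ = 15. Posterior is Gamma(21, 5); MAP = (21−1)/5 = 20/5 ≈ 4.00000.
MLE = x̄ = 15/3 ≈ 5.00000.
Difference = 20/5 − 15/3 = -1 ≈ -1.0000.

MAP − MLE = -1.0000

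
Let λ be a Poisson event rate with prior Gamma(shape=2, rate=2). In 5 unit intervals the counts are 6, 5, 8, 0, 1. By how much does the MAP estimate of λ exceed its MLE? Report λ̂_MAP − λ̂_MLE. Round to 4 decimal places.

MAP − MLE = -1.0000

Σxᵢ = 20. Posterior is Gamma(22, 7); MAP = (22−1)/7 = 21/7 ≈ 3.00000.
MLE = x̄ = 20/5 ≈ 4.00000.
Difference = 21/7 − 20/5 = -1 ≈ -1.0000.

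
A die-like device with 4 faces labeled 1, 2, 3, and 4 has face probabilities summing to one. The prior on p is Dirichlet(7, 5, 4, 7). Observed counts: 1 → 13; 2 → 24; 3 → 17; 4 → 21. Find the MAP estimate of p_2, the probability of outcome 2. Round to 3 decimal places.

MAP estimate: 0.298

The posterior is Dirichlet(αᵢ + nᵢ) = Dirichlet(20, 29, 21, 28).
For a Dirichlet(a₁,…,a_K) with all aᵢ > 1, the mode has j-th component (aⱼ − 1)/(Σaᵢ − K).
Here Σaᵢ = 98 and K = 4, so p_2 = (29 − 1)/(98 − 4) = 28/94 ≈ 0.298.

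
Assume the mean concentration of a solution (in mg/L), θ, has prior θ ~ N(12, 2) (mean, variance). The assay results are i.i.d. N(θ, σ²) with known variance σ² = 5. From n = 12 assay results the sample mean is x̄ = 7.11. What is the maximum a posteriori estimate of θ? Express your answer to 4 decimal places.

θ̂_MAP = 7.9531

n = 12, x̄ = 7.11.
For a Normal prior and Normal likelihood with known variance, the posterior is Normal; its mode equals its mean, the precision-weighted average.
Prior precision 1/σ₀² = 1/2 = 0.5; data precision n/σ² = 12/5 = 2.4.
θ̂ = (0.5·12 + 2.4·7.11) / (0.5 + 2.4) = 23.064/2.9 = 5766/725 ≈ 7.9531.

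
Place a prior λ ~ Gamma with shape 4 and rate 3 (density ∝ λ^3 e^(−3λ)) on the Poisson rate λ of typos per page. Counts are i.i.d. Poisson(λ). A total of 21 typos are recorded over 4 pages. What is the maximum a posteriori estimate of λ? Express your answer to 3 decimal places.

Σxᵢ = 21, n = 4.
Posterior ∝ λ^3e^(−3λ) · λ^21e^(−4λ) = λ^24e^(−7λ), i.e. Gamma(shape=25, rate=7).
The mode of a Gamma(a, b) with a ≥ 1 (shape–rate) is (a−1)/b = 24/7 ≈ 3.429.

λ̂_MAP = 3.429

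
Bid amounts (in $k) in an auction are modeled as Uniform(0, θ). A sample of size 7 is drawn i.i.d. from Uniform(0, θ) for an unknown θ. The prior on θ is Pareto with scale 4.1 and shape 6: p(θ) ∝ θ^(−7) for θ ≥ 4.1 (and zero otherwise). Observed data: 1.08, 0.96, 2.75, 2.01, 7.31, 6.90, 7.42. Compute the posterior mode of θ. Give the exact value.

The Uniform(0, θ) likelihood is θ^(−n) for θ ≥ max(xᵢ), zero otherwise. Here max(xᵢ) = 7.42.
Posterior ∝ θ^(−7) · θ^(−7) = θ^(−14) on θ ≥ max(4.1, 7.42) = 7.42.
This density is strictly decreasing in θ, so the posterior mode lies at the lower boundary of the support.

θ̂_MAP = 7.42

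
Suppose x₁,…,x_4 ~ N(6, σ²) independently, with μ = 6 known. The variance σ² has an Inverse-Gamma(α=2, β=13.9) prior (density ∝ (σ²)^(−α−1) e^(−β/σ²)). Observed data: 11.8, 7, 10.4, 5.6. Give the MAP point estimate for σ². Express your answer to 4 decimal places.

Sum of squared deviations about the known mean: SS = (11.8−6)² + (7−6)² + (10.4−6)² + (5.6−6)² = 54.16.
The Normal likelihood contributes (σ²)^(−n/2) exp(−SS/(2σ²)), so the posterior is Inverse-Gamma(α + n/2, β + SS/2) = Inverse-Gamma(4, 40.98).
The mode of Inverse-Gamma(a, b) is b/(a+1) = 40.98/5 ≈ 8.1960.

σ̂²_MAP = 8.1960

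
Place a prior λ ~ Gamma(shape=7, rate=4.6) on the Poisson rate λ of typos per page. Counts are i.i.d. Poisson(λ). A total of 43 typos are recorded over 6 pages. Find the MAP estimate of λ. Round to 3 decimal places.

Σxᵢ = 43, n = 6.
Posterior ∝ λ^6e^(−4.6λ) · λ^43e^(−6λ) = λ^49e^(−10.6λ), i.e. Gamma(shape=50, rate=10.6).
The mode of a Gamma(a, b) with a ≥ 1 (shape–rate) is (a−1)/b = 49/10.6 ≈ 4.623.

λ̂_MAP = 4.623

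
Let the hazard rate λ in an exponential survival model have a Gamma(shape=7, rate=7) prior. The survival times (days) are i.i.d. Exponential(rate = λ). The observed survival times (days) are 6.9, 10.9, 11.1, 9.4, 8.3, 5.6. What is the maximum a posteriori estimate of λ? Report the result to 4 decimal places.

λ̂_MAP = 0.2027

The Exponential(rate=λ) likelihood is ∝ λ^n e^(−λΣtᵢ). Here n = 6 and Σtᵢ = 6.9 + 10.9 + 11.1 + 9.4 + 8.3 + 5.6 = 52.2.
Posterior ∝ λ^6e^(−7λ) · λ^6e^(−52.2λ) = λ^12e^(−59.2λ), i.e. Gamma(13, 59.2).
Mode = (a−1)/b = 12/59.2 ≈ 0.2027.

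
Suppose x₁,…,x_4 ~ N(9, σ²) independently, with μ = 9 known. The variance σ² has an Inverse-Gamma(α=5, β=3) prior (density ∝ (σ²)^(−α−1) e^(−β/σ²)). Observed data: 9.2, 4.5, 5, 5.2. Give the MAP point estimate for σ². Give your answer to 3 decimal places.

σ̂²_MAP = 3.546

Sum of squared deviations about the known mean: SS = (9.2−9)² + (4.5−9)² + (5−9)² + (5.2−9)² = 50.73.
The Normal likelihood contributes (σ²)^(−n/2) exp(−SS/(2σ²)), so the posterior is Inverse-Gamma(α + n/2, β + SS/2) = Inverse-Gamma(7, 28.365).
The mode of Inverse-Gamma(a, b) is b/(a+1) = 28.365/8 ≈ 3.546.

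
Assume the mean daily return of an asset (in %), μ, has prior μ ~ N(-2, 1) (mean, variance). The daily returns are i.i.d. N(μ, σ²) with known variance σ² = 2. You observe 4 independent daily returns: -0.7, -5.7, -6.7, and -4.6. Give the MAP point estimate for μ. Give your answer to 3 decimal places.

n = 4; x̄ = ((-0.7) + (-5.7) + (-6.7) + (-4.6))/4 = -17.7/4 = -4.425.
For a Normal prior and Normal likelihood with known variance, the posterior is Normal; its mode equals its mean, the precision-weighted average.
Prior precision 1/σ₀² = 1/1 = 1; data precision n/σ² = 4/2 = 2.
μ̂ = (1·(-2) + 2·(-4.425)) / (1 + 2) = (-10.85)/3 = -217/60 ≈ -3.617.

μ̂_MAP = -3.617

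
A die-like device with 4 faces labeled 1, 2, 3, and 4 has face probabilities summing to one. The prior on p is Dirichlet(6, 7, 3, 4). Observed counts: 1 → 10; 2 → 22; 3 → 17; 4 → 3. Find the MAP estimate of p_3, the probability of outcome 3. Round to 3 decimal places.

The posterior is Dirichlet(αᵢ + nᵢ) = Dirichlet(16, 29, 20, 7).
For a Dirichlet(a₁,…,a_K) with all aᵢ > 1, the mode has j-th component (aⱼ − 1)/(Σaᵢ − K).
Here Σaᵢ = 72 and K = 4, so p_3 = (20 − 1)/(72 − 4) = 19/68 ≈ 0.279.

MAP estimate: 0.279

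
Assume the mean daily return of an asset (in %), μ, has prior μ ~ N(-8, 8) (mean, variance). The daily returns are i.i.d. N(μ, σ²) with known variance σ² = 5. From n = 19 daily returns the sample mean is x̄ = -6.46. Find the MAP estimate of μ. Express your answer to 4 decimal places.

μ̂_MAP = -6.5090

n = 19, x̄ = -6.46.
For a Normal prior and Normal likelihood with known variance, the posterior is Normal; its mode equals its mean, the precision-weighted average.
Prior precision 1/σ₀² = 1/8 = 0.125; data precision n/σ² = 19/5 = 3.8.
μ̂ = (0.125·(-8) + 3.8·(-6.46)) / (0.125 + 3.8) = (-25.548)/3.925 = -25548/3925 ≈ -6.5090.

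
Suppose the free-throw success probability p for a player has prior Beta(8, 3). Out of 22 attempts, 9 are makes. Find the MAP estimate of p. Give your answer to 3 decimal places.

Prior: Beta(8, 3).
Data: 9 successes in 22 trials. The binomial likelihood contributes p^9(1−p)^13, so the posterior is Beta(8+9, 3+13) = Beta(17, 16).
For Beta(a, b) with a, b > 1 the mode is (a−1)/(a+b−2) = 16/31 ≈ 0.516.

p̂_MAP = 0.516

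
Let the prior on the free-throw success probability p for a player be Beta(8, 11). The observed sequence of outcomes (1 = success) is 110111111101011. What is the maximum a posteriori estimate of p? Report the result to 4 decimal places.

Prior: Beta(8, 11).
Data: 12 successes in 15 trials (from the sequence). The binomial likelihood contributes p^12(1−p)^3, so the posterior is Beta(8+12, 11+3) = Beta(20, 14).
For Beta(a, b) with a, b > 1 the mode is (a−1)/(a+b−2) = 19/32 ≈ 0.5938.

p̂_MAP = 0.5938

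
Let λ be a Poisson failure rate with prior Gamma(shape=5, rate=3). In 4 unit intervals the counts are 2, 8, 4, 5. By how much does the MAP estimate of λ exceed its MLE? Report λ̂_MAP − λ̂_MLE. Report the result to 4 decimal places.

MAP − MLE = -1.4643

Σxᵢ = 19. Posterior is Gamma(24, 7); MAP = (24−1)/7 = 23/7 ≈ 3.28571.
MLE = x̄ = 19/4 ≈ 4.75000.
Difference = 23/7 − 19/4 = -41/28 ≈ -1.4643.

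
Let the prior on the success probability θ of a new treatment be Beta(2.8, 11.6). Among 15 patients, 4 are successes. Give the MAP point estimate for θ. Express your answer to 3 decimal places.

θ̂_MAP = 0.212

Prior: Beta(2.8, 11.6).
Data: 4 successes in 15 trials. The binomial likelihood contributes θ^4(1−θ)^11, so the posterior is Beta(2.8+4, 11.6+11) = Beta(6.8, 22.6).
For Beta(a, b) with a, b > 1 the mode is (a−1)/(a+b−2) = 5.8/27.4 ≈ 0.212.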